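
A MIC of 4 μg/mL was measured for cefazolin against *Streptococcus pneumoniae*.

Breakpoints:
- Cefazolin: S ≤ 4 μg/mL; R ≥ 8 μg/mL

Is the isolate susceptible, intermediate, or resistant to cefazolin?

Susceptible

Cefazolin 4 μg/mL: ≤ 4 μg/mL → susceptible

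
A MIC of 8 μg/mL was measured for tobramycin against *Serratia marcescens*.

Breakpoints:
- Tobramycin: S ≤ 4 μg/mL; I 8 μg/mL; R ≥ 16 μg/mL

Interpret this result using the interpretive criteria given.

Tobramycin 8 μg/mL: = 8 μg/mL → I

Intermediate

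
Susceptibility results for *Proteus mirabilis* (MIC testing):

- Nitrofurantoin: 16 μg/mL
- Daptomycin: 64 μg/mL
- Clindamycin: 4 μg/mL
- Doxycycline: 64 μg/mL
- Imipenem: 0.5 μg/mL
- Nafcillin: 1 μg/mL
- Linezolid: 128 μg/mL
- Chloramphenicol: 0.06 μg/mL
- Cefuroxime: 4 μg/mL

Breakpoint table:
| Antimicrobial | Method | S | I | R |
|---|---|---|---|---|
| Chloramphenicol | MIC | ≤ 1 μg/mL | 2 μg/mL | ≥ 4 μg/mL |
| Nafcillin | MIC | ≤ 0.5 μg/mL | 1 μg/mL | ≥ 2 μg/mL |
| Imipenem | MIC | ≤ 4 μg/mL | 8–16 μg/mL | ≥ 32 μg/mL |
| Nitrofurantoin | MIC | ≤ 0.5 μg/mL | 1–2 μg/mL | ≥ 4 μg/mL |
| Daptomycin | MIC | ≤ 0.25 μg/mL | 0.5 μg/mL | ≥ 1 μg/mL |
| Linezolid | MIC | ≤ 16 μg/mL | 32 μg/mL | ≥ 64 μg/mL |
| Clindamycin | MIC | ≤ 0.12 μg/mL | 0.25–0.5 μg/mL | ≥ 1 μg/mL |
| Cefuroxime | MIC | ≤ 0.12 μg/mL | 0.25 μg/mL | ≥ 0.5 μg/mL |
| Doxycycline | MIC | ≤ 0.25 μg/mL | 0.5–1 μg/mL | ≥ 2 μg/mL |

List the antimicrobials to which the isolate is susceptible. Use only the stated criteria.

imipenem, chloramphenicol

Nitrofurantoin: 16 μg/mL is ≥ 4 μg/mL ⇒ R
Daptomycin (64 μg/mL) ≥ 1 μg/mL ⇒ R
Clindamycin 4 μg/mL: ≥ 1 μg/mL — resistant
Doxycycline: 64 μg/mL is ≥ 2 μg/mL ⇒ Resistant
Imipenem 0.5 μg/mL: ≤ 4 μg/mL — S
Nafcillin 1 μg/mL: = 1 μg/mL → intermediate
Linezolid 128 μg/mL: ≥ 64 μg/mL ⇒ Resistant
Chloramphenicol 0.06 μg/mL: ≤ 1 μg/mL — Susceptible
Cefuroxime 4 μg/mL: ≥ 0.5 μg/mL ⇒ Resistant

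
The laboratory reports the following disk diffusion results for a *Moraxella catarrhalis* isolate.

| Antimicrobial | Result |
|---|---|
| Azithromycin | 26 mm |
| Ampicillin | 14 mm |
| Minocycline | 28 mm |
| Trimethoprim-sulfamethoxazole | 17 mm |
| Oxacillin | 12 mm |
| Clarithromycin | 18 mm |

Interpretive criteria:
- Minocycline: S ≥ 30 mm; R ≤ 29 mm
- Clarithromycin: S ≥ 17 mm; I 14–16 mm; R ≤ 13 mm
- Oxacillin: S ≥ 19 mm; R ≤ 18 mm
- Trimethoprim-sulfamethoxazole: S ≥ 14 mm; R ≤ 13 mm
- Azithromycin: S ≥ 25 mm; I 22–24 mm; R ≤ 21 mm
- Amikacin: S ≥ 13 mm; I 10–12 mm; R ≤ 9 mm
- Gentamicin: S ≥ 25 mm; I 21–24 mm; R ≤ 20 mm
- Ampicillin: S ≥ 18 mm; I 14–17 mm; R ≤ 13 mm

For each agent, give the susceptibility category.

Azithromycin: 26 mm is ≥ 25 mm ⇒ Susceptible
Ampicillin (14 mm) in 14–17 mm → intermediate
Minocycline 28 mm: ≤ 29 mm → Resistant
Trimethoprim-sulfamethoxazole 17 mm: ≥ 14 mm ⇒ S
Oxacillin: 12 mm is ≤ 18 mm — Resistant
Clarithromycin 18 mm: ≥ 17 mm → susceptible

S, I, R, S, R, S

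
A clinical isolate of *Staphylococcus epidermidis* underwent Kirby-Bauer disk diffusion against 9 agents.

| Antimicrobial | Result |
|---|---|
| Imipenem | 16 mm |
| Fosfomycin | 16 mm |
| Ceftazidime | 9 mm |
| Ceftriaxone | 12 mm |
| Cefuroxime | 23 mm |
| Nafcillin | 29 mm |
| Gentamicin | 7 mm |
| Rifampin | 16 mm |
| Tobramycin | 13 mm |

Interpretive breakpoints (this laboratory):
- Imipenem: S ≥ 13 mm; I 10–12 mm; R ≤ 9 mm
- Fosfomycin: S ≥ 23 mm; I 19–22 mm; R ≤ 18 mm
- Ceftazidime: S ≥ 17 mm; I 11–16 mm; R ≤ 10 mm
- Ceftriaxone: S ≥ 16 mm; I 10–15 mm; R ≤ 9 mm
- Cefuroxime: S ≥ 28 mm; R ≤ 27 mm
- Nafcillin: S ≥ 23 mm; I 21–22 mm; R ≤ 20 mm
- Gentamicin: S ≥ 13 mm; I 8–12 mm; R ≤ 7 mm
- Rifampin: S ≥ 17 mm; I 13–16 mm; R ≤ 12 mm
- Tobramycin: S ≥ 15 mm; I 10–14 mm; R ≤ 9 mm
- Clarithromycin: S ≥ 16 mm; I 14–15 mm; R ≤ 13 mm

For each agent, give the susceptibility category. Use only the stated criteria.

S, R, R, I, R, S, R, I, I

Imipenem 16 mm: ≥ 13 mm → susceptible
Fosfomycin (16 mm) ≤ 18 mm — Resistant
Ceftazidime (9 mm) ≤ 10 mm — Resistant
Ceftriaxone: 12 mm is in 10–15 mm ⇒ intermediate
Cefuroxime 23 mm: ≤ 27 mm → resistant
Nafcillin (29 mm) ≥ 23 mm ⇒ S
Gentamicin (7 mm) ≤ 7 mm — R
Rifampin 16 mm: in 13–16 mm ⇒ Intermediate
Tobramycin (13 mm) in 10–14 mm ⇒ Intermediate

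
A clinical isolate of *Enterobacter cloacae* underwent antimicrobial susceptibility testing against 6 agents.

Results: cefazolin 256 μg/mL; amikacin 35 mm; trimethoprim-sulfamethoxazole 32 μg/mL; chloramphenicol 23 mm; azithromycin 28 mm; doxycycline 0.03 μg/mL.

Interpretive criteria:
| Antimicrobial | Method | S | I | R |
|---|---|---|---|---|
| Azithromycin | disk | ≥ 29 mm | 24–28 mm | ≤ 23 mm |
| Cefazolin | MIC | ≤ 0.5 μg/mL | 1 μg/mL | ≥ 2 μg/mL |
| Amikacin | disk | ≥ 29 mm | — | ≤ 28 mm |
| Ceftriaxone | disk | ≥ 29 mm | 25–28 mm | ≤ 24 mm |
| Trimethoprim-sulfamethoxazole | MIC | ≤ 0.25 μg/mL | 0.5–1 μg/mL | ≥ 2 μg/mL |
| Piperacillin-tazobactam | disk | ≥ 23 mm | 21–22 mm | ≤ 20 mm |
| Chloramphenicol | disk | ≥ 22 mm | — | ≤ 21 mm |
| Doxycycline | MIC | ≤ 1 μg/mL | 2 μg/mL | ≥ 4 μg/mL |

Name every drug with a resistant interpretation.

cefazolin, trimethoprim-sulfamethoxazole

Cefazolin: 256 μg/mL is ≥ 2 μg/mL — resistant
Amikacin (35 mm) ≥ 29 mm ⇒ S
Trimethoprim-sulfamethoxazole (32 μg/mL) ≥ 2 μg/mL ⇒ R
Chloramphenicol 23 mm: ≥ 22 mm → Susceptible
Azithromycin 28 mm: in 24–28 mm → Intermediate
Doxycycline (0.03 μg/mL) ≤ 1 μg/mL — S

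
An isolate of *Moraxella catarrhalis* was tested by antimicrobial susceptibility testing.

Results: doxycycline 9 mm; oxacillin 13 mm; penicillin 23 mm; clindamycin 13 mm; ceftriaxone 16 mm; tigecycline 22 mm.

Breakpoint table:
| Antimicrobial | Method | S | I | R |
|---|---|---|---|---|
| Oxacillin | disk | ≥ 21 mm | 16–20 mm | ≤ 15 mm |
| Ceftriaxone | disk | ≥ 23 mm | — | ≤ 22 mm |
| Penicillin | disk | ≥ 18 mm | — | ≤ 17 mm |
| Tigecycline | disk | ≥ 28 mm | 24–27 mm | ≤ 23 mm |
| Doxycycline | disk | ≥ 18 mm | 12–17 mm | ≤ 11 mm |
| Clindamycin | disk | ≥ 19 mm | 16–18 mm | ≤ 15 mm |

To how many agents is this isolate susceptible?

Doxycycline: 9 mm is ≤ 11 mm ⇒ R
Oxacillin 13 mm: ≤ 15 mm ⇒ R
Penicillin 23 mm: ≥ 18 mm — S
Clindamycin (13 mm) ≤ 15 mm → Resistant
Ceftriaxone (16 mm) ≤ 22 mm — resistant
Tigecycline (22 mm) ≤ 23 mm → Resistant
Susceptible: 1

1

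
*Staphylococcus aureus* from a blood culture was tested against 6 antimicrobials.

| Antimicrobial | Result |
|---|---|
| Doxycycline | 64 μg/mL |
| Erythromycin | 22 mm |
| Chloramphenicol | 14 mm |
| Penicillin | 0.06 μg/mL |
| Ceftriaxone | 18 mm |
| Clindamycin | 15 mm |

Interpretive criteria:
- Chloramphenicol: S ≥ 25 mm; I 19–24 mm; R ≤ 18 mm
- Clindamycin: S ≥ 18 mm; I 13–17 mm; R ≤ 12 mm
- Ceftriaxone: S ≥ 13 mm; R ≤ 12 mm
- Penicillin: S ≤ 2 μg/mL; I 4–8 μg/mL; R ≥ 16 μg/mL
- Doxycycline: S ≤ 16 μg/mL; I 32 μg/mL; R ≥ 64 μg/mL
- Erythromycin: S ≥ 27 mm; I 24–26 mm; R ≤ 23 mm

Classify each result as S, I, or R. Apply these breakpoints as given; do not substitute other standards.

R, R, R, S, S, I

Doxycycline 64 μg/mL: ≥ 64 μg/mL → resistant
Erythromycin (22 mm) ≤ 23 mm — Resistant
Chloramphenicol: 14 mm is ≤ 18 mm ⇒ Resistant
Penicillin 0.06 μg/mL: ≤ 2 μg/mL → susceptible
Ceftriaxone 18 mm: ≥ 13 mm → S
Clindamycin 15 mm: in 13–17 mm — I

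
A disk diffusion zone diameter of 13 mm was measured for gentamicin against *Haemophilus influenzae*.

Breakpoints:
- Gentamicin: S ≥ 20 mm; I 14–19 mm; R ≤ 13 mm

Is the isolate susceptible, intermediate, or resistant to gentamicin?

Gentamicin 13 mm: ≤ 13 mm ⇒ Resistant

Resistant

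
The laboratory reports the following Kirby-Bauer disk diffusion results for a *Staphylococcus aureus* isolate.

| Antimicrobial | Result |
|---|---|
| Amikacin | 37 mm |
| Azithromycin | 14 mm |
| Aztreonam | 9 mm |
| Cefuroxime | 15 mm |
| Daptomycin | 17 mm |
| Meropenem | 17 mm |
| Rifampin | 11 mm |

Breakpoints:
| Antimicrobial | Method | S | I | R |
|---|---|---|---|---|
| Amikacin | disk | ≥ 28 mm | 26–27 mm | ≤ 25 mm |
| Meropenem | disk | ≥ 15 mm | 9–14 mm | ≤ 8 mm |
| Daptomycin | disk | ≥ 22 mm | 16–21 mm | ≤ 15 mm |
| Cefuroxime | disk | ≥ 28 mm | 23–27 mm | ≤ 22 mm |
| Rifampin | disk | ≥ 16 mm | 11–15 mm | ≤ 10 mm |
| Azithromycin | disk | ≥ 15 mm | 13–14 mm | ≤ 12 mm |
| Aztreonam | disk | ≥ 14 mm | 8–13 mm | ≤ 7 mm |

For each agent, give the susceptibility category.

S, I, I, R, I, S, I

Amikacin: 37 mm is ≥ 28 mm ⇒ Susceptible
Azithromycin 14 mm: in 13–14 mm → I
Aztreonam (9 mm) in 8–13 mm — intermediate
Cefuroxime 15 mm: ≤ 22 mm — Resistant
Daptomycin 17 mm: in 16–21 mm — I
Meropenem 17 mm: ≥ 15 mm — susceptible
Rifampin 11 mm: in 11–15 mm ⇒ I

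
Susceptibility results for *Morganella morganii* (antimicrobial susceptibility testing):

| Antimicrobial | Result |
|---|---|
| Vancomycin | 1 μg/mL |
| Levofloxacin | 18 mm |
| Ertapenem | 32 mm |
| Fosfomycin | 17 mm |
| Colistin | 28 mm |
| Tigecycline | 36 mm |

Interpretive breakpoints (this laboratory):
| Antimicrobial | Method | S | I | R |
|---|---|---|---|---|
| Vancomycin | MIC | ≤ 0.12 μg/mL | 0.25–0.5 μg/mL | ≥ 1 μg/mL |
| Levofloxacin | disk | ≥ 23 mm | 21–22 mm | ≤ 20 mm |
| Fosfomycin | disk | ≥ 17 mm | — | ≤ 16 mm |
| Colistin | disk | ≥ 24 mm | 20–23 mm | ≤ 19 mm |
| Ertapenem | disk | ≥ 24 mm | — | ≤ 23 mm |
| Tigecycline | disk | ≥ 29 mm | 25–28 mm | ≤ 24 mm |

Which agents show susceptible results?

ertapenem, fosfomycin, colistin, tigecycline

Vancomycin 1 μg/mL: ≥ 1 μg/mL → R
Levofloxacin: 18 mm is ≤ 20 mm → Resistant
Ertapenem (32 mm) ≥ 24 mm ⇒ S
Fosfomycin (17 mm) ≥ 17 mm ⇒ S
Colistin (28 mm) ≥ 24 mm → S
Tigecycline 36 mm: ≥ 29 mm — susceptible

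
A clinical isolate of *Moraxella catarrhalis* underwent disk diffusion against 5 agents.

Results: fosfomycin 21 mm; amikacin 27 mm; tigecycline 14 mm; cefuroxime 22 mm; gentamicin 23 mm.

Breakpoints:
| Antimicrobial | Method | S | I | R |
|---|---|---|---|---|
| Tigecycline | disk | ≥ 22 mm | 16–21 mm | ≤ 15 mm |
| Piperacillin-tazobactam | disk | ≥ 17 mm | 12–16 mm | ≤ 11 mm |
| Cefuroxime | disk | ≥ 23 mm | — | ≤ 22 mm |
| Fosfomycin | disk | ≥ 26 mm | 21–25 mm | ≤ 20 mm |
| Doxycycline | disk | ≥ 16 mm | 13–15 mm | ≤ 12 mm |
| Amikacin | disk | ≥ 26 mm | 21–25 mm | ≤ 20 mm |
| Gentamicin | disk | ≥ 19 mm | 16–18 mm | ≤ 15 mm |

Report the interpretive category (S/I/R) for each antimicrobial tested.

Fosfomycin: 21 mm is in 21–25 mm — I
Amikacin: 27 mm is ≥ 26 mm ⇒ Susceptible
Tigecycline 14 mm: ≤ 15 mm — R
Cefuroxime: 22 mm is ≤ 22 mm ⇒ resistant
Gentamicin: 23 mm is ≥ 19 mm ⇒ S

I, S, R, R, S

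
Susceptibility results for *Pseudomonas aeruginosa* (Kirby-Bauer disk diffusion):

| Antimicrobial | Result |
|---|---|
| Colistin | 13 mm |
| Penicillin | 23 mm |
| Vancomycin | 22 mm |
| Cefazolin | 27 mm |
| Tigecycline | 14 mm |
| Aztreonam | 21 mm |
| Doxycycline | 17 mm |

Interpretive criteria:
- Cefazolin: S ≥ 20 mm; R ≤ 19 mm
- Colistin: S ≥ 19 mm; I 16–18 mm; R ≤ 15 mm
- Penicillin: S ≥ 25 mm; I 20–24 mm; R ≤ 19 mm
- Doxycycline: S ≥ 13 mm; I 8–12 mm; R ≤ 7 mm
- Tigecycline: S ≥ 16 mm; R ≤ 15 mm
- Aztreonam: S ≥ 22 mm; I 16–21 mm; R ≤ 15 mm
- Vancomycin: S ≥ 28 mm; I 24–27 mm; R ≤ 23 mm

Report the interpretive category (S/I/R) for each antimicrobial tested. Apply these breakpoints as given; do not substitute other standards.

Colistin: 13 mm is ≤ 15 mm ⇒ Resistant
Penicillin (23 mm) in 20–24 mm — Intermediate
Vancomycin (22 mm) ≤ 23 mm — resistant
Cefazolin (27 mm) ≥ 20 mm — susceptible
Tigecycline (14 mm) ≤ 15 mm ⇒ R
Aztreonam 21 mm: in 16–21 mm → intermediate
Doxycycline 17 mm: ≥ 13 mm — susceptible

R, I, R, S, R, I, S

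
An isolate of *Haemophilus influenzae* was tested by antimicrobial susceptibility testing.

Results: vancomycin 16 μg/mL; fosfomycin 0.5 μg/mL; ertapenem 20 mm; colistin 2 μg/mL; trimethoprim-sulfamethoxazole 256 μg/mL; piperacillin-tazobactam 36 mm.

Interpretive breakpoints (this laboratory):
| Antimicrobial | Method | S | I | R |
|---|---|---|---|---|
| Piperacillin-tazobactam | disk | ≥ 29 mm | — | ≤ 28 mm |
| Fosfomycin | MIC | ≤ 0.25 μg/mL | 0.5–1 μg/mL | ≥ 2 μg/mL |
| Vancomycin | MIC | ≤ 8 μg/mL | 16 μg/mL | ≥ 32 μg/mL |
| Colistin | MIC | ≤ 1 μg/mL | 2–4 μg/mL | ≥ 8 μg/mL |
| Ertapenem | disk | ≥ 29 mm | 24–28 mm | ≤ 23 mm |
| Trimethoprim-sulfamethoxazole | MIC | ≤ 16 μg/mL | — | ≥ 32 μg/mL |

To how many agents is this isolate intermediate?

Vancomycin: 16 μg/mL is = 16 μg/mL ⇒ intermediate
Fosfomycin 0.5 μg/mL: in 0.5–1 μg/mL → I
Ertapenem (20 mm) ≤ 23 mm → resistant
Colistin (2 μg/mL) in 2–4 μg/mL → Intermediate
Trimethoprim-sulfamethoxazole: 256 μg/mL is ≥ 32 μg/mL → R
Piperacillin-tazobactam (36 mm) ≥ 29 mm — S
Intermediate: 3

3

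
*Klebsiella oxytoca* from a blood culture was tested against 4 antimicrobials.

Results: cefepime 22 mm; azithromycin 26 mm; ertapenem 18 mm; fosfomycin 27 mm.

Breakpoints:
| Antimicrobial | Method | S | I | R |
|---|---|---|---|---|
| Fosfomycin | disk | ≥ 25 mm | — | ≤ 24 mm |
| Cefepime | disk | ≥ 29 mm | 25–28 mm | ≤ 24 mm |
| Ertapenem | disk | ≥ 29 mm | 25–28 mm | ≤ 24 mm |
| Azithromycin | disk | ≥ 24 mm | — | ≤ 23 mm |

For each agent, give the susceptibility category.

R, S, R, S

Cefepime: 22 mm is ≤ 24 mm → resistant
Azithromycin 26 mm: ≥ 24 mm ⇒ Susceptible
Ertapenem: 18 mm is ≤ 24 mm → R
Fosfomycin 27 mm: ≥ 25 mm — Susceptible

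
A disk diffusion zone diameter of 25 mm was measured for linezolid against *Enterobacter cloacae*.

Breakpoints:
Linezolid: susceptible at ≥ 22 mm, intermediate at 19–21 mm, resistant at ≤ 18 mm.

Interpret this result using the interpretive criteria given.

Linezolid (25 mm) ≥ 22 mm ⇒ S

Susceptible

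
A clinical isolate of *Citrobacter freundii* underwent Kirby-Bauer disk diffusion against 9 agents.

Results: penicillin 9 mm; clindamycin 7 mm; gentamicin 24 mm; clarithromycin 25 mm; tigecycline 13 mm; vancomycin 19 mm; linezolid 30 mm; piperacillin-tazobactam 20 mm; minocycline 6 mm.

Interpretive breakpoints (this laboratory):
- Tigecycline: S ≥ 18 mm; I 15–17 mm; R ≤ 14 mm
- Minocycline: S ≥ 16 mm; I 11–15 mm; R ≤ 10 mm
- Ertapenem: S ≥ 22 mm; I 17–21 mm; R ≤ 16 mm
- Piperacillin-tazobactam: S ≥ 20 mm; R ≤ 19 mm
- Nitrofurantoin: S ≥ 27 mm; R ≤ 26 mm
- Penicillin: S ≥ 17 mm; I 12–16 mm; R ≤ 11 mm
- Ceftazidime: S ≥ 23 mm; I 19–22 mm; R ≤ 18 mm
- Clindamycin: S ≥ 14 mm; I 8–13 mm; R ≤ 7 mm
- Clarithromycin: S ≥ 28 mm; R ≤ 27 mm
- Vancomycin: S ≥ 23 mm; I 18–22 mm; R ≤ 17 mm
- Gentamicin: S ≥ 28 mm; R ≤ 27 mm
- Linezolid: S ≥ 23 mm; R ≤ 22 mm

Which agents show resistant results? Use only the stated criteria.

Penicillin: 9 mm is ≤ 11 mm → resistant
Clindamycin 7 mm: ≤ 7 mm ⇒ R
Gentamicin 24 mm: ≤ 27 mm — R
Clarithromycin 25 mm: ≤ 27 mm → R
Tigecycline (13 mm) ≤ 14 mm ⇒ resistant
Vancomycin: 19 mm is in 18–22 mm → intermediate
Linezolid 30 mm: ≥ 23 mm — susceptible
Piperacillin-tazobactam: 20 mm is ≥ 20 mm — S
Minocycline 6 mm: ≤ 10 mm ⇒ R

penicillin, clindamycin, gentamicin, clarithromycin, tigecycline, minocycline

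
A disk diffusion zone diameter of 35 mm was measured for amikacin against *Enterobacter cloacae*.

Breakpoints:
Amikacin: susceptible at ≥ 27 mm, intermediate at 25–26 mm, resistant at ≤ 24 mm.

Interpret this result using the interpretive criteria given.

S

Amikacin 35 mm: ≥ 27 mm — S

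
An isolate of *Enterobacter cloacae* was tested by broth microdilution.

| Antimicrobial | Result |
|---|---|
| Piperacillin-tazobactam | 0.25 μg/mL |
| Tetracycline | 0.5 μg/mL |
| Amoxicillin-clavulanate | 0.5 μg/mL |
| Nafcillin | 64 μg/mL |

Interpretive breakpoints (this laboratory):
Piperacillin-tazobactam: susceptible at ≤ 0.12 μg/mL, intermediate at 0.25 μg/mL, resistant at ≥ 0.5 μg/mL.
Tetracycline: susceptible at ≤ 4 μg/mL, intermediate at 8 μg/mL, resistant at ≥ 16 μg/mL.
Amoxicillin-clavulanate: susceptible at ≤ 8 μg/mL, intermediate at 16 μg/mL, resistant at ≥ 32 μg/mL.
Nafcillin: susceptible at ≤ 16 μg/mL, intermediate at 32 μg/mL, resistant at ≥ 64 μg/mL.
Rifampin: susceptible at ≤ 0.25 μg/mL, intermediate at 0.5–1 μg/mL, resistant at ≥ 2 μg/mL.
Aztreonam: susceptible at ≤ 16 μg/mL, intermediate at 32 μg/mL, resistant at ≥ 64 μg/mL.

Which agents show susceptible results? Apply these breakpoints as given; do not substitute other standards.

tetracycline, amoxicillin-clavulanate

Piperacillin-tazobactam 0.25 μg/mL: = 0.25 μg/mL → I
Tetracycline (0.5 μg/mL) ≤ 4 μg/mL → susceptible
Amoxicillin-clavulanate 0.5 μg/mL: ≤ 8 μg/mL → susceptible
Nafcillin: 64 μg/mL is ≥ 64 μg/mL — resistant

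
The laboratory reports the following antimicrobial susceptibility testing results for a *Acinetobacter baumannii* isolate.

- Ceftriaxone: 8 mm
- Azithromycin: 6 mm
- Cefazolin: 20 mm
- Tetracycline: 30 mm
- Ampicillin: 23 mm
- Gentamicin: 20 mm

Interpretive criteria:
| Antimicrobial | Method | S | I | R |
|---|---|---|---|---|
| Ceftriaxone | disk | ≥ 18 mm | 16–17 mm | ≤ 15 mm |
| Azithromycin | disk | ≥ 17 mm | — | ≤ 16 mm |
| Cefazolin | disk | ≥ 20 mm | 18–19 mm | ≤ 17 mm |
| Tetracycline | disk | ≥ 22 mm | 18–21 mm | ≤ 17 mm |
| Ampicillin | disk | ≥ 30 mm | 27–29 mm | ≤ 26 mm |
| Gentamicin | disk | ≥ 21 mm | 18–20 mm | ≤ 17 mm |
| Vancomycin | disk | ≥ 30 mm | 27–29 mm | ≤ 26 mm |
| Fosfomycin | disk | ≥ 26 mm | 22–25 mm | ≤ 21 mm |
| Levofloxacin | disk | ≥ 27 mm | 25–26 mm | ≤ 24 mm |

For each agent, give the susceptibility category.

R, R, S, S, R, I

Ceftriaxone (8 mm) ≤ 15 mm — Resistant
Azithromycin 6 mm: ≤ 16 mm → R
Cefazolin: 20 mm is ≥ 20 mm → S
Tetracycline 30 mm: ≥ 22 mm ⇒ S
Ampicillin (23 mm) ≤ 26 mm ⇒ Resistant
Gentamicin: 20 mm is in 18–20 mm → I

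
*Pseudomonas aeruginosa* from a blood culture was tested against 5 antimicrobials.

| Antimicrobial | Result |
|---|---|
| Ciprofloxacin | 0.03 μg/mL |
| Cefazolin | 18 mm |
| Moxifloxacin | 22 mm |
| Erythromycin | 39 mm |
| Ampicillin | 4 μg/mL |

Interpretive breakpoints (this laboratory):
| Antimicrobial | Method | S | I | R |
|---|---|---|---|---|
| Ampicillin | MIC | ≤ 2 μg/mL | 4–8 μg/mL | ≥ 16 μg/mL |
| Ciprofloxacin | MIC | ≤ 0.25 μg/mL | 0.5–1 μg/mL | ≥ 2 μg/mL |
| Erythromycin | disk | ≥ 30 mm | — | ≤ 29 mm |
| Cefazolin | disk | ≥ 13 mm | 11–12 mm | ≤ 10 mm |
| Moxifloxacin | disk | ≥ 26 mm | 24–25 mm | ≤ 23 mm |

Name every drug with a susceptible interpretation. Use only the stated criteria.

Ciprofloxacin (0.03 μg/mL) ≤ 0.25 μg/mL ⇒ S
Cefazolin: 18 mm is ≥ 13 mm → Susceptible
Moxifloxacin (22 mm) ≤ 23 mm ⇒ resistant
Erythromycin: 39 mm is ≥ 30 mm ⇒ susceptible
Ampicillin: 4 μg/mL is in 4–8 μg/mL — Intermediate

ciprofloxacin, cefazolin, erythromycin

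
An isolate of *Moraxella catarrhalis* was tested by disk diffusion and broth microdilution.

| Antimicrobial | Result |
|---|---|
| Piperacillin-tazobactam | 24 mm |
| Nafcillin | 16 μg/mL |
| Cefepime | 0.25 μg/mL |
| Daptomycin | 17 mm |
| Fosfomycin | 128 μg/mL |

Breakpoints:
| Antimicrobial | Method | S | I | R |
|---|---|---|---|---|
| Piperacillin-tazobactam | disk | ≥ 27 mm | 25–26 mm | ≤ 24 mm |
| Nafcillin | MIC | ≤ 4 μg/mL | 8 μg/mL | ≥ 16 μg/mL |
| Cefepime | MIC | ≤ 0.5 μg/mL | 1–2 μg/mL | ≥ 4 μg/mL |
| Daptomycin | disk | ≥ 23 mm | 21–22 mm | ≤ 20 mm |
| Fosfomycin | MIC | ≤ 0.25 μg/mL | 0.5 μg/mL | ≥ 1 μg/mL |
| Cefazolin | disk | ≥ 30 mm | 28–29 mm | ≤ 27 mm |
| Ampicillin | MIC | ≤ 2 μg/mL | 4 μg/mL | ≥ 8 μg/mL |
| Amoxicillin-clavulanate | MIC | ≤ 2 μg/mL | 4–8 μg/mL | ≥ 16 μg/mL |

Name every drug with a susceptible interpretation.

cefepime

Piperacillin-tazobactam (24 mm) ≤ 24 mm ⇒ resistant
Nafcillin: 16 μg/mL is ≥ 16 μg/mL → R
Cefepime 0.25 μg/mL: ≤ 0.5 μg/mL ⇒ Susceptible
Daptomycin: 17 mm is ≤ 20 mm → R
Fosfomycin: 128 μg/mL is ≥ 1 μg/mL ⇒ Resistant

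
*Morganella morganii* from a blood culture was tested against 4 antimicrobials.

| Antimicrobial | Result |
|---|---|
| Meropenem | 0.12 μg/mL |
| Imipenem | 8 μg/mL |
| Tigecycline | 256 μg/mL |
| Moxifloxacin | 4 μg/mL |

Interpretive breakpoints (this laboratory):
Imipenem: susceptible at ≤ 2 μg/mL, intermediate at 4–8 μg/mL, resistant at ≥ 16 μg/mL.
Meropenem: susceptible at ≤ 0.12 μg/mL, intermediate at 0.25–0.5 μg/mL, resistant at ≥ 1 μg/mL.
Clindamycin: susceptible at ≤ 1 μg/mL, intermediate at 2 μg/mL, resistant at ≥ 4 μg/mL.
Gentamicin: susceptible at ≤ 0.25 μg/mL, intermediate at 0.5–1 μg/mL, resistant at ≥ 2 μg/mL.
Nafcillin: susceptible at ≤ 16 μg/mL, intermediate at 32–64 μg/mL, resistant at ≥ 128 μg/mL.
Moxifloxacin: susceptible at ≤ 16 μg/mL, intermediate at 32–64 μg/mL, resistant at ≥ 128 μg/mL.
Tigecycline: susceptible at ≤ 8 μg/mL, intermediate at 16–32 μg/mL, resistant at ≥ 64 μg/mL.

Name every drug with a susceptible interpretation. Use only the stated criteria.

Meropenem (0.12 μg/mL) ≤ 0.12 μg/mL → susceptible
Imipenem: 8 μg/mL is in 4–8 μg/mL → Intermediate
Tigecycline (256 μg/mL) ≥ 64 μg/mL — Resistant
Moxifloxacin 4 μg/mL: ≤ 16 μg/mL → S

meropenem, moxifloxacin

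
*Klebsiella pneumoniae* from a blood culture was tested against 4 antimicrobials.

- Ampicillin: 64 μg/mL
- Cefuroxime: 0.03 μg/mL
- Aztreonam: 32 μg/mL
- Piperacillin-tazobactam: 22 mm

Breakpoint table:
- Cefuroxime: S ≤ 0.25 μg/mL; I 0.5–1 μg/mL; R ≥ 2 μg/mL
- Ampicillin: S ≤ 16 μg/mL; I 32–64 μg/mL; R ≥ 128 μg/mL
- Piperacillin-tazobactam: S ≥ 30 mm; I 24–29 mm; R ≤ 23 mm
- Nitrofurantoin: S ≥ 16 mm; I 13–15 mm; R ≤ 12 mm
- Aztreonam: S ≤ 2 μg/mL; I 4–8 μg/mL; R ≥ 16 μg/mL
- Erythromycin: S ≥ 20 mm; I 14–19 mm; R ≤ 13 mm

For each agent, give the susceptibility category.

I, S, R, R

Ampicillin (64 μg/mL) in 32–64 μg/mL ⇒ Intermediate
Cefuroxime: 0.03 μg/mL is ≤ 0.25 μg/mL → S
Aztreonam 32 μg/mL: ≥ 16 μg/mL — Resistant
Piperacillin-tazobactam (22 mm) ≤ 23 mm → R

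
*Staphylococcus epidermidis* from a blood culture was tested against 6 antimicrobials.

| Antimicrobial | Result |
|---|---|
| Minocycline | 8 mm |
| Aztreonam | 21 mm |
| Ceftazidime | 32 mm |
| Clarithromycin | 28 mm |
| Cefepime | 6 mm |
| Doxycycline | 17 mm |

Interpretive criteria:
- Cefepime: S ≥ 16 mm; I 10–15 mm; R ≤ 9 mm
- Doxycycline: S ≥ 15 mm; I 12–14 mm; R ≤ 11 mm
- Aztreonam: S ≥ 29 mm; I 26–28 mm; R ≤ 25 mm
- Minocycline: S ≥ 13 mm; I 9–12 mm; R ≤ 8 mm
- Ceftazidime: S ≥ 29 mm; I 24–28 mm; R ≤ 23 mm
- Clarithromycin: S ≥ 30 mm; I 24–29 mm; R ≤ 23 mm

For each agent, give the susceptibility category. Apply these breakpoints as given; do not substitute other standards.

R, R, S, I, R, S

Minocycline (8 mm) ≤ 8 mm — Resistant
Aztreonam: 21 mm is ≤ 25 mm ⇒ Resistant
Ceftazidime 32 mm: ≥ 29 mm → Susceptible
Clarithromycin: 28 mm is in 24–29 mm — Intermediate
Cefepime 6 mm: ≤ 9 mm → Resistant
Doxycycline 17 mm: ≥ 15 mm → S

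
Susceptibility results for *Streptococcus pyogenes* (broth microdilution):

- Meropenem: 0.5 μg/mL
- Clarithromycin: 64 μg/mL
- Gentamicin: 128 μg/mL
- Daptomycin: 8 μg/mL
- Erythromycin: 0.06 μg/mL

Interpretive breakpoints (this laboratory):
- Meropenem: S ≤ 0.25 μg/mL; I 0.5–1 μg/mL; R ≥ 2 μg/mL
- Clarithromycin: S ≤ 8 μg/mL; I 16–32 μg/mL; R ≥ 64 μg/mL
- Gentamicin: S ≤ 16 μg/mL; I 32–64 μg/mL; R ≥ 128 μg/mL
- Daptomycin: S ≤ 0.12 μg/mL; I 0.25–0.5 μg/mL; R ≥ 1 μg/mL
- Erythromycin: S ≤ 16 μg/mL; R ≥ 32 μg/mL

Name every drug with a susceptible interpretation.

erythromycin

Meropenem (0.5 μg/mL) in 0.5–1 μg/mL ⇒ I
Clarithromycin (64 μg/mL) ≥ 64 μg/mL ⇒ resistant
Gentamicin 128 μg/mL: ≥ 128 μg/mL — R
Daptomycin: 8 μg/mL is ≥ 1 μg/mL — Resistant
Erythromycin 0.06 μg/mL: ≤ 16 μg/mL — Susceptible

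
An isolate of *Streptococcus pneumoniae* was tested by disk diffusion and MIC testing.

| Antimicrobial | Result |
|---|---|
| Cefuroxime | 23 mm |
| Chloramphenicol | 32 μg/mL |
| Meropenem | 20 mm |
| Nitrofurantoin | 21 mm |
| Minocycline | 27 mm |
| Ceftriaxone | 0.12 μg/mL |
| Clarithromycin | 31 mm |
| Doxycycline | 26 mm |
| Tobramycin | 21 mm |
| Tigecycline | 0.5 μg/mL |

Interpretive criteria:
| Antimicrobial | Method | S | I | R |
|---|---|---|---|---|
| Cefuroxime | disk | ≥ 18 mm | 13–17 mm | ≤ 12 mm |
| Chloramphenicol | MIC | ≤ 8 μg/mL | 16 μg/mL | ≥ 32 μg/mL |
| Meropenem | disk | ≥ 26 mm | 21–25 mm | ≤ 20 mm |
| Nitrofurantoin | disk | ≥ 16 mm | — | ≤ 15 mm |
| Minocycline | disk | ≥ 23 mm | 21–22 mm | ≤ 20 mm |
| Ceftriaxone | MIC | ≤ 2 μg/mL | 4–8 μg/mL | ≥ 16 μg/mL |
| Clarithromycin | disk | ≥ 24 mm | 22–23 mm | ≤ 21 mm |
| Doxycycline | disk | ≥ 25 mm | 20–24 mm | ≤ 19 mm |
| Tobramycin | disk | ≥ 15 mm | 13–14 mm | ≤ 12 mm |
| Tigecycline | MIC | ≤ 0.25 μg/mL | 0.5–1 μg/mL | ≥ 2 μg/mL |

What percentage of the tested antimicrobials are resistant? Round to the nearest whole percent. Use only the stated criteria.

20%

Cefuroxime (23 mm) ≥ 18 mm — S
Chloramphenicol 32 μg/mL: ≥ 32 μg/mL — R
Meropenem (20 mm) ≤ 20 mm → resistant
Nitrofurantoin 21 mm: ≥ 16 mm — Susceptible
Minocycline: 27 mm is ≥ 23 mm ⇒ S
Ceftriaxone: 0.12 μg/mL is ≤ 2 μg/mL ⇒ susceptible
Clarithromycin: 31 mm is ≥ 24 mm → susceptible
Doxycycline 26 mm: ≥ 25 mm → S
Tobramycin: 21 mm is ≥ 15 mm ⇒ susceptible
Tigecycline: 0.5 μg/mL is in 0.5–1 μg/mL — intermediate
Resistant: 2/10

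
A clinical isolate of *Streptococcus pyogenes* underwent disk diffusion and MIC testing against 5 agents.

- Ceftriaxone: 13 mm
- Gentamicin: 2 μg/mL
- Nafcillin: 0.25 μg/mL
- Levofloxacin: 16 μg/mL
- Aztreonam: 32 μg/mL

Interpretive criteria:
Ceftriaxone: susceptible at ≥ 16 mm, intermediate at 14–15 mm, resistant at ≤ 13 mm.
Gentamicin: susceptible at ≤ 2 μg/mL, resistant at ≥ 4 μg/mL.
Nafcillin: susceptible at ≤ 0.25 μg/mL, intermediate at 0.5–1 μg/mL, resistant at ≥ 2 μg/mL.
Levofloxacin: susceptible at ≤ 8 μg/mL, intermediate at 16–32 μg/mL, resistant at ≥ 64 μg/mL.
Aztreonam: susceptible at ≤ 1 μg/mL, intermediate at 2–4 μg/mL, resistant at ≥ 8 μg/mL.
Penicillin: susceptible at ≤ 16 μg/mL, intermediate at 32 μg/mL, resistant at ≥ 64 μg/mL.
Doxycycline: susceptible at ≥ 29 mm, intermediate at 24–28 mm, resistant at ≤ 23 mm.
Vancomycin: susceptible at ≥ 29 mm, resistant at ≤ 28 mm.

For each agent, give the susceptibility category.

Ceftriaxone (13 mm) ≤ 13 mm ⇒ resistant
Gentamicin (2 μg/mL) ≤ 2 μg/mL — Susceptible
Nafcillin 0.25 μg/mL: ≤ 0.25 μg/mL — susceptible
Levofloxacin 16 μg/mL: in 16–32 μg/mL ⇒ I
Aztreonam (32 μg/mL) ≥ 8 μg/mL → resistant

R, S, S, I, R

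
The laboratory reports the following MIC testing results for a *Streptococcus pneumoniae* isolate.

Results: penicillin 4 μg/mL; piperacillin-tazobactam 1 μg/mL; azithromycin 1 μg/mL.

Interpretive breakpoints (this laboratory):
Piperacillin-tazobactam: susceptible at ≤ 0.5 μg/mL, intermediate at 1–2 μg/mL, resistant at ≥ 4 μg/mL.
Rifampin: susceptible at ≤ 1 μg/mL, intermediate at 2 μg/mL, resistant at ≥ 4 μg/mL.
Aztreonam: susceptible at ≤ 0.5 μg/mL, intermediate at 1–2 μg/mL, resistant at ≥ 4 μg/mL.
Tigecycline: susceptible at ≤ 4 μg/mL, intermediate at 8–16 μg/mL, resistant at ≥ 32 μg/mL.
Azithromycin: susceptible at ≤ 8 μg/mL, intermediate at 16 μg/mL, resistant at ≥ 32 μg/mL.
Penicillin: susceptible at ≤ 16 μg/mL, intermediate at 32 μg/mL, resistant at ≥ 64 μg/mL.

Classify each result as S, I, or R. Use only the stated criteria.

S, I, S

Penicillin: 4 μg/mL is ≤ 16 μg/mL → susceptible
Piperacillin-tazobactam 1 μg/mL: in 1–2 μg/mL → intermediate
Azithromycin (1 μg/mL) ≤ 8 μg/mL — Susceptible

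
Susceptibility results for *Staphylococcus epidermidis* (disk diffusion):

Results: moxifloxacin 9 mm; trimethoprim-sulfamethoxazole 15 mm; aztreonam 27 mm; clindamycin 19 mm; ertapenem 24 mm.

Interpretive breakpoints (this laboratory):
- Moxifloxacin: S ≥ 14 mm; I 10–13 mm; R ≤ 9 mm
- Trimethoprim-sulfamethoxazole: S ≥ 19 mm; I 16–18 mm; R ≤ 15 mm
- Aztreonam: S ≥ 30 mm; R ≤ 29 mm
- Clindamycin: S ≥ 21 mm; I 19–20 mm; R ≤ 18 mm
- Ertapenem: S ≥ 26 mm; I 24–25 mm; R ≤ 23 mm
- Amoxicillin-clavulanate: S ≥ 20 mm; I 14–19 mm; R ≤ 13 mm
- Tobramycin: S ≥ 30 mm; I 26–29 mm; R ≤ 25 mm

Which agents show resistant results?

moxifloxacin, trimethoprim-sulfamethoxazole, aztreonam

Moxifloxacin (9 mm) ≤ 9 mm — Resistant
Trimethoprim-sulfamethoxazole: 15 mm is ≤ 15 mm → R
Aztreonam: 27 mm is ≤ 29 mm ⇒ Resistant
Clindamycin 19 mm: in 19–20 mm — I
Ertapenem (24 mm) in 24–25 mm — Intermediate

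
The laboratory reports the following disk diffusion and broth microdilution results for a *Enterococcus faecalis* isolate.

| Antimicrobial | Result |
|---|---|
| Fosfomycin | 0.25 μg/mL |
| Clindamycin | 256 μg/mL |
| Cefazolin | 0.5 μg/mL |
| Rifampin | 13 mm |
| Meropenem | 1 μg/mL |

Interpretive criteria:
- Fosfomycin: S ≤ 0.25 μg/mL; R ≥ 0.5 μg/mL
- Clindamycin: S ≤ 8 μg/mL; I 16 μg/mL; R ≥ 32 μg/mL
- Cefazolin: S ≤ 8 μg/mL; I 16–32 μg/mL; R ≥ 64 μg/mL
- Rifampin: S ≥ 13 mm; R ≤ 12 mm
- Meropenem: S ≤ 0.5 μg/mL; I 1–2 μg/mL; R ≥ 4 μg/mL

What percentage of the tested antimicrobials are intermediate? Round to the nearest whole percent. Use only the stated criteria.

20%

Fosfomycin 0.25 μg/mL: ≤ 0.25 μg/mL — Susceptible
Clindamycin (256 μg/mL) ≥ 32 μg/mL ⇒ resistant
Cefazolin 0.5 μg/mL: ≤ 8 μg/mL ⇒ S
Rifampin 13 mm: ≥ 13 mm — susceptible
Meropenem: 1 μg/mL is in 1–2 μg/mL → I
Intermediate: 1/5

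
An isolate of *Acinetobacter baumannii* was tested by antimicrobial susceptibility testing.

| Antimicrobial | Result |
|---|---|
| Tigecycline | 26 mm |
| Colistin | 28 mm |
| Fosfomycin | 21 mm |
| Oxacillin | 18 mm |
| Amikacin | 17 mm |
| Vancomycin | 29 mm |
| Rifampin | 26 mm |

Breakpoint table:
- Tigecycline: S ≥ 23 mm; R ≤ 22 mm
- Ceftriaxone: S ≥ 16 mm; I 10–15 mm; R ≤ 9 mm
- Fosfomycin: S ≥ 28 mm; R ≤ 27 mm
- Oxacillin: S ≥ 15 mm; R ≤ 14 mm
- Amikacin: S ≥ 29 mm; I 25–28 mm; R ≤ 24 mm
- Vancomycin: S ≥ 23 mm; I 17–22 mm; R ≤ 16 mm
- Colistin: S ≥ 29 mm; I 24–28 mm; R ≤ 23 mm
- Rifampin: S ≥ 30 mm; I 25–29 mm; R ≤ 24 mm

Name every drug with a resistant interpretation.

fosfomycin, amikacin

Tigecycline: 26 mm is ≥ 23 mm ⇒ Susceptible
Colistin: 28 mm is in 24–28 mm — intermediate
Fosfomycin (21 mm) ≤ 27 mm — R
Oxacillin (18 mm) ≥ 15 mm ⇒ S
Amikacin (17 mm) ≤ 24 mm → R
Vancomycin: 29 mm is ≥ 23 mm ⇒ susceptible
Rifampin 26 mm: in 25–29 mm → Intermediate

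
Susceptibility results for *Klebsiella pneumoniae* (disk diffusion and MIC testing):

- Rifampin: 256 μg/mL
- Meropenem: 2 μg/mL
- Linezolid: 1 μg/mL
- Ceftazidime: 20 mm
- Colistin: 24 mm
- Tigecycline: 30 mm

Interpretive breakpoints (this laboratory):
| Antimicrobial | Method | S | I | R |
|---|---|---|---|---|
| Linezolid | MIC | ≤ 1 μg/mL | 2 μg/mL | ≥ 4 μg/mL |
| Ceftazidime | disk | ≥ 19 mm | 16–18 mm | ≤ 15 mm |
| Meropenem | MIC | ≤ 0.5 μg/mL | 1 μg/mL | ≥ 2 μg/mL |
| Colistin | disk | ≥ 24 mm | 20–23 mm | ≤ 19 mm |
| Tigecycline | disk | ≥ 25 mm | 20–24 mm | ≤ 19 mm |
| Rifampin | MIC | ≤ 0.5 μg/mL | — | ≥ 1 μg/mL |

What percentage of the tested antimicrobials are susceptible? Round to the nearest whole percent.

67%

Rifampin 256 μg/mL: ≥ 1 μg/mL — resistant
Meropenem (2 μg/mL) ≥ 2 μg/mL → resistant
Linezolid: 1 μg/mL is ≤ 1 μg/mL — S
Ceftazidime 20 mm: ≥ 19 mm ⇒ Susceptible
Colistin: 24 mm is ≥ 24 mm — S
Tigecycline: 30 mm is ≥ 25 mm ⇒ S
Susceptible: 4/6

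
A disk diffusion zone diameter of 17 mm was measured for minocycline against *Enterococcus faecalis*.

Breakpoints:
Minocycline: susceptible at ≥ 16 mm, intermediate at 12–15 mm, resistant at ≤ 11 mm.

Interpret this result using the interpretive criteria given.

Susceptible

Minocycline 17 mm: ≥ 16 mm — S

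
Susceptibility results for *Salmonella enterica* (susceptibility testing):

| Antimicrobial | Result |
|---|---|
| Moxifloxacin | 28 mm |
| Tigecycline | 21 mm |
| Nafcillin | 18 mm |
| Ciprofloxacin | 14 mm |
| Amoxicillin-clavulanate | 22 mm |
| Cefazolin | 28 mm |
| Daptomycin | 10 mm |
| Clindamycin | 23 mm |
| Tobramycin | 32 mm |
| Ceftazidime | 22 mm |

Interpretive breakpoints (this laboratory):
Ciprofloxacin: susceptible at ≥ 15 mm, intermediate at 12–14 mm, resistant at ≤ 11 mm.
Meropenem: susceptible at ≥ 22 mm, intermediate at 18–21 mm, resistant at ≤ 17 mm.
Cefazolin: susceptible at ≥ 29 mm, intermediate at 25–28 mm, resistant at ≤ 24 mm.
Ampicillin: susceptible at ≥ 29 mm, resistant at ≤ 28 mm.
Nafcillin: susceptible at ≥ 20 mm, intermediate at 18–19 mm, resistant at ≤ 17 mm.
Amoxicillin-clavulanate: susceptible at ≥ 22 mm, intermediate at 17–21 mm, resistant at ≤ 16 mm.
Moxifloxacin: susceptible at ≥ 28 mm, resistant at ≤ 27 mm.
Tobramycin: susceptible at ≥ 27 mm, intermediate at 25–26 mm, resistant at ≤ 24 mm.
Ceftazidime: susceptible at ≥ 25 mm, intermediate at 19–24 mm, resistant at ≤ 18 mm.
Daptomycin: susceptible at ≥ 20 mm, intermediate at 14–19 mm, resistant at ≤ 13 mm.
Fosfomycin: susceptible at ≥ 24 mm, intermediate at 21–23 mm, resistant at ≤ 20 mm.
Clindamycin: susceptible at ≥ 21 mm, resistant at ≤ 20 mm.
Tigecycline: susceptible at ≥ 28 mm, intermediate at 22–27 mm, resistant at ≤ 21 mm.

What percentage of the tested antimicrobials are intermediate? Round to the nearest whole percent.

Moxifloxacin (28 mm) ≥ 28 mm ⇒ S
Tigecycline (21 mm) ≤ 21 mm → Resistant
Nafcillin 18 mm: in 18–19 mm ⇒ intermediate
Ciprofloxacin: 14 mm is in 12–14 mm → Intermediate
Amoxicillin-clavulanate (22 mm) ≥ 22 mm ⇒ susceptible
Cefazolin (28 mm) in 25–28 mm — Intermediate
Daptomycin: 10 mm is ≤ 13 mm — resistant
Clindamycin 23 mm: ≥ 21 mm ⇒ S
Tobramycin (32 mm) ≥ 27 mm — S
Ceftazidime: 22 mm is in 19–24 mm ⇒ intermediate
Intermediate: 4/10

40%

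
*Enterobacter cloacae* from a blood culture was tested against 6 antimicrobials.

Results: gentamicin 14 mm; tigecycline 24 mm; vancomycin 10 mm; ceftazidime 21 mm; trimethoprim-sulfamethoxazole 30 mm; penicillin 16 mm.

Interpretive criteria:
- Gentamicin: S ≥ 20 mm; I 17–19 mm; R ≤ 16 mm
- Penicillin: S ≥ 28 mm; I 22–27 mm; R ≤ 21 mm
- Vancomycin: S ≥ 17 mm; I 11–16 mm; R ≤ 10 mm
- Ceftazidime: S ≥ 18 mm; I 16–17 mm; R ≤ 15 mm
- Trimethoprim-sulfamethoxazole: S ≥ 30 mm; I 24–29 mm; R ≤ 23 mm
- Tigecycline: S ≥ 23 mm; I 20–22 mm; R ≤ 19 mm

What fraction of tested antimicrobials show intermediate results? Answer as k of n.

0 of 6

Gentamicin 14 mm: ≤ 16 mm — Resistant
Tigecycline 24 mm: ≥ 23 mm → S
Vancomycin: 10 mm is ≤ 10 mm — R
Ceftazidime: 21 mm is ≥ 18 mm — S
Trimethoprim-sulfamethoxazole: 30 mm is ≥ 30 mm — susceptible
Penicillin: 16 mm is ≤ 21 mm → R
Intermediate: 0/6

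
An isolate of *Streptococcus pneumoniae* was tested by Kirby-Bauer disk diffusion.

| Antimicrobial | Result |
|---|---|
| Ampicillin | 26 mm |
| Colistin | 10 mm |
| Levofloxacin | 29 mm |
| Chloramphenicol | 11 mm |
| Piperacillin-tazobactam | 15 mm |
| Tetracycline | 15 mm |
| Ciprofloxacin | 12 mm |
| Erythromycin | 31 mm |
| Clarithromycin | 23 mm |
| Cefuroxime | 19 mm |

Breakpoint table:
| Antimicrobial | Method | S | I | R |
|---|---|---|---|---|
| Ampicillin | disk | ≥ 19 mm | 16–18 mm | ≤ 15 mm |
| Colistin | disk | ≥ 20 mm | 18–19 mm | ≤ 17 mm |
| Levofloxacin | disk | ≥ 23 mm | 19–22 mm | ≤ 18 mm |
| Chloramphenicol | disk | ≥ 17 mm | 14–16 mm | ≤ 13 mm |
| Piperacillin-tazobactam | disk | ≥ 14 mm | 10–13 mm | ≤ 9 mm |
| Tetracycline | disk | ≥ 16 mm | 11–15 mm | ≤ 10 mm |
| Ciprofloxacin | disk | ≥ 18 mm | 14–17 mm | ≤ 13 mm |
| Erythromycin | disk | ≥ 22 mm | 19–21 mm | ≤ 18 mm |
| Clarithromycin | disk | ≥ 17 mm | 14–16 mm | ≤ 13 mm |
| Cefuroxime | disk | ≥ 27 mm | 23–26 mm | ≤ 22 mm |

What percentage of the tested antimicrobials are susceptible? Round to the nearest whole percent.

50%

Ampicillin (26 mm) ≥ 19 mm → Susceptible
Colistin (10 mm) ≤ 17 mm → Resistant
Levofloxacin: 29 mm is ≥ 23 mm ⇒ susceptible
Chloramphenicol 11 mm: ≤ 13 mm — resistant
Piperacillin-tazobactam (15 mm) ≥ 14 mm — S
Tetracycline: 15 mm is in 11–15 mm → I
Ciprofloxacin: 12 mm is ≤ 13 mm → resistant
Erythromycin: 31 mm is ≥ 22 mm ⇒ S
Clarithromycin (23 mm) ≥ 17 mm — susceptible
Cefuroxime (19 mm) ≤ 22 mm → R
Susceptible: 5/10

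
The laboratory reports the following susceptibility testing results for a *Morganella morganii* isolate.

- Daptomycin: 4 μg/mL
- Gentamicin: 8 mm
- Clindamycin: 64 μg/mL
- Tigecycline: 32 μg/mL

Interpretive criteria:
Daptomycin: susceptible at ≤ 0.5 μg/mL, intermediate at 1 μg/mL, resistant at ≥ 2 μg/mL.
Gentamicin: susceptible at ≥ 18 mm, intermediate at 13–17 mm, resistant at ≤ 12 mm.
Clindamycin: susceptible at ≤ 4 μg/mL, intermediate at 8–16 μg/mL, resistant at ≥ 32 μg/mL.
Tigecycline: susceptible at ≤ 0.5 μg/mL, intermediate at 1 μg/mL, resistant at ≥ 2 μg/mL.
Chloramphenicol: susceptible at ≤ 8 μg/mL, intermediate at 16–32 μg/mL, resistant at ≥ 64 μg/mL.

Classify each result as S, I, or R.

R, R, R, R

Daptomycin (4 μg/mL) ≥ 2 μg/mL ⇒ resistant
Gentamicin 8 mm: ≤ 12 mm → R
Clindamycin 64 μg/mL: ≥ 32 μg/mL ⇒ R
Tigecycline (32 μg/mL) ≥ 2 μg/mL → resistant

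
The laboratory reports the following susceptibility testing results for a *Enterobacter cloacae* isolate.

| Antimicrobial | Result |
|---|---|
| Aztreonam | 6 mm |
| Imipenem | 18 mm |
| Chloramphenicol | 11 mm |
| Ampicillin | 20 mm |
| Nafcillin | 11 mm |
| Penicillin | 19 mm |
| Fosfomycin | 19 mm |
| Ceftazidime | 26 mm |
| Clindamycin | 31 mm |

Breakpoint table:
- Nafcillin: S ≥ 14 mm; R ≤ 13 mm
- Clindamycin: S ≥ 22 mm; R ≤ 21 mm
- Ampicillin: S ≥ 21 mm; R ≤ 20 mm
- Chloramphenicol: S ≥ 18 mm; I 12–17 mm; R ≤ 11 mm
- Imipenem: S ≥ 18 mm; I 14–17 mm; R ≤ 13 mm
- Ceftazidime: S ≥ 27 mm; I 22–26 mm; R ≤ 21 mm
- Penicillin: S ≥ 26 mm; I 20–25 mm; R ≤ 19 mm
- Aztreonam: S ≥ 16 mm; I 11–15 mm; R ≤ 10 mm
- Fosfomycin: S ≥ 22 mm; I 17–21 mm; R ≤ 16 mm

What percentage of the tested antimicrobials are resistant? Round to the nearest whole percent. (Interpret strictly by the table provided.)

56%

Aztreonam: 6 mm is ≤ 10 mm → resistant
Imipenem (18 mm) ≥ 18 mm — S
Chloramphenicol 11 mm: ≤ 11 mm — Resistant
Ampicillin 20 mm: ≤ 20 mm → R
Nafcillin: 11 mm is ≤ 13 mm ⇒ resistant
Penicillin 19 mm: ≤ 19 mm — R
Fosfomycin (19 mm) in 17–21 mm — intermediate
Ceftazidime 26 mm: in 22–26 mm ⇒ Intermediate
Clindamycin: 31 mm is ≥ 22 mm ⇒ Susceptible
Resistant: 5/9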